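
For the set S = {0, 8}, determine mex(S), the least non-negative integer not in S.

0 is in the set but 1 is not, so the mex is 1.

1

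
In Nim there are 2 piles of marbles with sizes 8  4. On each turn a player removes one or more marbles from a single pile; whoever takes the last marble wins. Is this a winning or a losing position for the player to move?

Write each in binary and XOR column by column:
  1000  (8)
  0100  (4)
  ----
  1100  (12)
The nim-sum is 12 ≠ 0, so this is an N-position: the player to move can win.

Winning position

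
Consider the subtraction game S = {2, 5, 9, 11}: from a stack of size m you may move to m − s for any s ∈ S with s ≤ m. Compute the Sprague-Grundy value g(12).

Grundy values for subtraction set {2, 5, 9, 11}:
g(0) = mex{} = 0
g(1) = mex{} = 0
g(2) = mex{0} = 1
g(3) = mex{0} = 1
g(4) = mex{1} = 0
g(5) = mex{0,1} = 2
g(6) = mex{0} = 1
g(7) = mex{1,2} = 0
g(8) = mex{1} = 0
g(9) = mex{0} = 1
g(10) = mex{0,2} = 1
g(11) = mex{0,1} = 2
g(12) = mex{0,1} = 2
So g(12) = 2.

2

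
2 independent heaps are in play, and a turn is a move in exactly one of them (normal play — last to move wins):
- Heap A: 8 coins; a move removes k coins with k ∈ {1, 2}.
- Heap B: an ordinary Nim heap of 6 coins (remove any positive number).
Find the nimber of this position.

4

Build the Grundy sequence for heap A with g(k) = mex{g(k−s) : s ∈ {1, 2}, s ≤ k}:
g(0) = mex{} = 0
g(1) = mex{0} = 1
g(2) = mex{0,1} = 2
g(3) = mex{1,2} = 0
g(4) = mex{0,2} = 1
g(5) = mex{0,1} = 2
g(6) = mex{1,2} = 0
g(7) = mex{0,2} = 1
g(8) = mex{0,1} = 2
So g(8) = 2.
Heap B is a plain Nim heap of size 6, so its Grundy value is 6.
The value of a disjunctive sum is the nim-sum of the parts.
Combined value = 2 ⊕ 6 = 4.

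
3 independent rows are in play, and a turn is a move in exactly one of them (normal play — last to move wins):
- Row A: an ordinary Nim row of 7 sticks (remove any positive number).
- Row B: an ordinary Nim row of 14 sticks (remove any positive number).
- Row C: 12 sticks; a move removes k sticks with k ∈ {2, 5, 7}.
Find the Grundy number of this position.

8

Row A is a plain Nim row of size 7, so its Grundy value is 7.
Row B is a plain Nim row of size 14, so its Grundy value is 14.
Grundy values for row C (subtraction set {2, 5, 7}):
g(0) = mex{} = 0
g(1) = mex{} = 0
g(2) = mex{0} = 1
g(3) = mex{0} = 1
g(4) = mex{1} = 0
g(5) = mex{0,1} = 2
g(6) = mex{0} = 1
g(7) = mex{0,1,2} = 3
g(8) = mex{0,1} = 2
g(9) = mex{0,1,3} = 2
g(10) = mex{1,2} = 0
g(11) = mex{0,1,2} = 3
g(12) = mex{0,2,3} = 1
So g(12) = 1.
The value of a disjunctive sum is the nim-sum of the parts.
Combined value = 7 ⊕ 14 ⊕ 1 = 8.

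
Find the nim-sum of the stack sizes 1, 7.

6

In binary:
  001  (1)
  111  (7)
  ---
  110  (6)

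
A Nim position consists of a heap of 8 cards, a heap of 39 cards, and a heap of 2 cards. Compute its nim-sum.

Write each in binary and XOR column by column:
  001000  (8)
  100111  (39)
  000010  (2)
  ------
  101101  (45)

45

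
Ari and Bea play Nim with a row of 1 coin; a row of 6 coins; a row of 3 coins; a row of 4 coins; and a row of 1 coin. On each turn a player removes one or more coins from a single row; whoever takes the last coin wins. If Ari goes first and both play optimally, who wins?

Ari wins

Nim-sum: 1 ^ 6 ^ 3 ^ 4 ^ 1 = 1.
The nim-sum is 1 ≠ 0, so this is an N-position: the player to move can win; Ari has a winning move.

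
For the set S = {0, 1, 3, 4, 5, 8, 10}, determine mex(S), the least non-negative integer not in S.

The values 0, 1 are all present; 2 is the first non-negative integer missing from the set.

2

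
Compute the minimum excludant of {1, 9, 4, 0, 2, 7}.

3

The values 0, 1, 2 are all present; 3 is the first non-negative integer missing from the set.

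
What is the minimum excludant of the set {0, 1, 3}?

2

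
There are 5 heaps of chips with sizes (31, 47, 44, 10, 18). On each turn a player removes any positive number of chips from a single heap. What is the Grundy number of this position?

Nim-sum: 31 ⊕ 47 ⊕ 44 ⊕ 10 ⊕ 18 = 4.

4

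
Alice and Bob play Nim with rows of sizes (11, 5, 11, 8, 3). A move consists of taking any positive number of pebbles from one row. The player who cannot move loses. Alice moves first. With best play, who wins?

Compute the nim-sum pairwise:
11 XOR 5 = 14
14 XOR 11 = 5
5 XOR 8 = 13
13 XOR 3 = 14
The nim-sum is 14 ≠ 0, so this is an N-position: the player to move can win; Alice has a winning move.

Alice wins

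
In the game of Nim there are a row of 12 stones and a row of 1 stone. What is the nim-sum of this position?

Nim-sum: 12 XOR 1 = 13.

13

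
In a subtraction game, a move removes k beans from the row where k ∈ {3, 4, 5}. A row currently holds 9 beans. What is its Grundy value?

0

Grundy values for subtraction set {3, 4, 5}:
g(0) = mex{} = 0
g(1) = mex{} = 0
g(2) = mex{} = 0
g(3) = mex{0} = 1
g(4) = mex{0} = 1
g(5) = mex{0} = 1
g(6) = mex{0,1} = 2
g(7) = mex{0,1} = 2
g(8) = mex{1} = 0
g(9) = mex{1,2} = 0
So g(9) = 0.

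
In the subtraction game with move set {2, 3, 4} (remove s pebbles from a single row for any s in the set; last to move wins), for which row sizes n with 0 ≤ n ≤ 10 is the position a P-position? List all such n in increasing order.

0, 1, 6, 7

Grundy values for subtraction set {2, 3, 4}:
g(0) = mex{} = 0
g(1) = mex{} = 0
g(2) = mex{0} = 1
g(3) = mex{0} = 1
g(4) = mex{0,1} = 2
g(5) = mex{0,1} = 2
g(6) = mex{1,2} = 0
g(7) = mex{1,2} = 0
g(8) = mex{0,2} = 1
g(9) = mex{0,2} = 1
g(10) = mex{0,1} = 2
The P-positions (g = 0) in 0..10 are 0, 1, 6, 7.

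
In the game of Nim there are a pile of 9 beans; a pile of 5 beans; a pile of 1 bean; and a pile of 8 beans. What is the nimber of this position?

Compute the nim-sum pairwise:
9 ⊕ 5 = 12
12 ⊕ 1 = 13
13 ⊕ 8 = 5

5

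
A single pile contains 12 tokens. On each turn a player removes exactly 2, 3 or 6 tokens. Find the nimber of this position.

1

Compute g(0), g(1), … for moves {2, 3, 6}:
g(0) = mex{} = 0
g(1) = mex{} = 0
g(2) = mex{0} = 1
g(3) = mex{0} = 1
g(4) = mex{0,1} = 2
g(5) = mex{1} = 0
g(6) = mex{0,1,2} = 3
g(7) = mex{0,2} = 1
g(8) = mex{0,1,3} = 2
g(9) = mex{1,3} = 0
g(10) = mex{1,2} = 0
g(11) = mex{0,2} = 1
g(12) = mex{0,3} = 1
So g(12) = 1.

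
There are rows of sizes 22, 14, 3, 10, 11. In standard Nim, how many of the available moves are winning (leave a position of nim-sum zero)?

Nim-sum: 22 ^ 14 ^ 3 ^ 10 ^ 11 = 26.
The overall nim-sum is X = 26. A row of size p has a winning move iff p XOR X < p (reduce it to p XOR X).
  22: 22 XOR 26 = 12 < 22 — winning move (to 12).
  14: 14 XOR 26 = 20 ≥ 14 — no move.
  3: 3 XOR 26 = 25 ≥ 3 — no move.
  10: 10 XOR 26 = 16 ≥ 10 — no move.
  11: 11 XOR 26 = 17 ≥ 11 — no move.
That gives 1 winning move.

1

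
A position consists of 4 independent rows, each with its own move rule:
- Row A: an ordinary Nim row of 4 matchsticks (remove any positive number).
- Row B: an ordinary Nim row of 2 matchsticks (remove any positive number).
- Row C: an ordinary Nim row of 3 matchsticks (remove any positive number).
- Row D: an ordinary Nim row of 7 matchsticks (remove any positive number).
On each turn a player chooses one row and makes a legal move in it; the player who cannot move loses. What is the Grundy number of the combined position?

Row A is a plain Nim row of size 4, so its Grundy value is 4.
Row B is a plain Nim row of size 2, so its Grundy value is 2.
Row C is a plain Nim row of size 3, so its Grundy value is 3.
Row D is a plain Nim row of size 7, so its Grundy value is 7.
By the Sprague-Grundy theorem, the Grundy value of a sum of independent games is the XOR of the component values.
Combined value = 4 XOR 2 XOR 3 XOR 7 = 2.

2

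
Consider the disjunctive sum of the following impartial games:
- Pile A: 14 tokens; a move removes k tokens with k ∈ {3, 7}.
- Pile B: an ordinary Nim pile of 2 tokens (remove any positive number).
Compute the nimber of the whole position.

3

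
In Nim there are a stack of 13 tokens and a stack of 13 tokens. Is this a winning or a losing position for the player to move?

Nim-sum: 13 ^ 13 = 0.
The nim-sum is 0, so this is a P-position: the player to move is in a losing position under optimal play.

Losing position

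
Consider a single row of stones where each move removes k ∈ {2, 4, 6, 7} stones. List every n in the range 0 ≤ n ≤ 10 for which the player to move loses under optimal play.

0, 1, 9, 10

Compute g(0), g(1), … for moves {2, 4, 6, 7}:
g(0) = mex{} = 0
g(1) = mex{} = 0
g(2) = mex{0} = 1
g(3) = mex{0} = 1
g(4) = mex{0,1} = 2
g(5) = mex{0,1} = 2
g(6) = mex{0,1,2} = 3
g(7) = mex{0,1,2} = 3
g(8) = mex{0,1,2,3} = 4
g(9) = mex{1,2,3} = 0
g(10) = mex{1,2,3,4} = 0
The P-positions (g = 0) in 0..10 are 0, 1, 9, 10.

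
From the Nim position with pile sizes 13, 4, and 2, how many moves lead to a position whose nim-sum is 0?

Compute the nim-sum pairwise:
13 ^ 4 = 9
9 ^ 2 = 11
The overall nim-sum is X = 11. A pile of size p has a winning move iff p XOR X < p (reduce it to p XOR X).
  13: 13 XOR 11 = 6 < 13 — winning move (to 6).
  4: 4 XOR 11 = 15 ≥ 4 — no move.
  2: 2 XOR 11 = 9 ≥ 2 — no move.
That gives 1 winning move.

1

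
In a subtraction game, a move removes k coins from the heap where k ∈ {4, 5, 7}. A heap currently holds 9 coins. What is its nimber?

Grundy values for subtraction set {4, 5, 7}:
g(0) = mex{} = 0
g(1) = mex{} = 0
g(2) = mex{} = 0
g(3) = mex{} = 0
g(4) = mex{0} = 1
g(5) = mex{0} = 1
g(6) = mex{0} = 1
g(7) = mex{0} = 1
g(8) = mex{0,1} = 2
g(9) = mex{0,1} = 2
So g(9) = 2.

2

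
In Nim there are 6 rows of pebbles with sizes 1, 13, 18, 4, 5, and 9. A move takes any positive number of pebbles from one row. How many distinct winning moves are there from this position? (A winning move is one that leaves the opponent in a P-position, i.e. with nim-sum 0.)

1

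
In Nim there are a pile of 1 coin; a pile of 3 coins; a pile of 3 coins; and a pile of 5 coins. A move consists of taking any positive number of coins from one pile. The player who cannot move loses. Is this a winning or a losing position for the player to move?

Winning position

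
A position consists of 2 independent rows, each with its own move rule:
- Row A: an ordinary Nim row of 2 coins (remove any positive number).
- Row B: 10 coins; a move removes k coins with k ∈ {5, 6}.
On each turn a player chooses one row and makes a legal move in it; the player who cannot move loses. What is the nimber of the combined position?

0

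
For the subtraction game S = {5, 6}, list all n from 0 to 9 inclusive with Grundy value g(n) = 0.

Build the Grundy sequence with g(k) = mex{g(k−s) : s ∈ {5, 6}, s ≤ k}:
k:     0  1  2  3  4  5  6  7  8  9
g(k):  0  0  0  0  0  1  1  1  1  1
The P-positions (g = 0) in 0..9 are 0, 1, 2, 3, 4.

0, 1, 2, 3, 4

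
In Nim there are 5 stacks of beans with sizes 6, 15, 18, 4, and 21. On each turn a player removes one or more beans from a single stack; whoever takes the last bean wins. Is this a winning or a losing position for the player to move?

Write each in binary and XOR column by column:
  00110  (6)
  01111  (15)
  10010  (18)
  00100  (4)
  10101  (21)
  -----
  01010  (10)
The nim-sum is 10 ≠ 0, so this is an N-position: the player to move can win.

Winning position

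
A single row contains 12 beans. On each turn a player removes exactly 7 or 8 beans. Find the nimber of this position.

1

Build the Grundy sequence with g(k) = mex{g(k−s) : s ∈ {7, 8}, s ≤ k}:
g(0) = mex{} = 0
g(1) = mex{} = 0
g(2) = mex{} = 0
g(3) = mex{} = 0
g(4) = mex{} = 0
g(5) = mex{} = 0
g(6) = mex{} = 0
g(7) = mex{0} = 1
g(8) = mex{0} = 1
g(9) = mex{0} = 1
g(10) = mex{0} = 1
g(11) = mex{0} = 1
g(12) = mex{0} = 1
So g(12) = 1.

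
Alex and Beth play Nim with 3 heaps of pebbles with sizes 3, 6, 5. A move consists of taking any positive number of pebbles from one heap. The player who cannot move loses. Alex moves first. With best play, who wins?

In binary:
  011  (3)
  110  (6)
  101  (5)
  ---
  000  (0)
The nim-sum is 0, so this is a P-position: the player to move is in a losing position under optimal play; Alex is about to move from it and so loses — Beth wins.

Beth wins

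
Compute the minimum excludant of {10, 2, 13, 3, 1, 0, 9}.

The values 0, 1, 2, 3 are all present; 4 is the first non-negative integer missing from the set.

4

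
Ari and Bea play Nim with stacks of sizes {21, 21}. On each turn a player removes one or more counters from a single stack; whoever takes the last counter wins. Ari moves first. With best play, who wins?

Nim-sum: 21 ⊕ 21 = 0.
The nim-sum is 0, so this is a P-position: the player to move is in a losing position under optimal play; Ari is about to move from it and so loses — Bea wins.

Bea wins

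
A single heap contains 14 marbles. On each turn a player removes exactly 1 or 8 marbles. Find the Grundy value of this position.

Grundy values for subtraction set {1, 8}:
k:     0  1  2  3  4  5  6  7  8  9 10 11 12 13 14
g(k):  0  1  0  1  0  1  0  1  2  0  1  0  1  0  1
So g(14) = 1.

1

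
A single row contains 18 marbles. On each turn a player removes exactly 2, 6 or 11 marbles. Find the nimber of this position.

0

Build the Grundy sequence with g(k) = mex{g(k−s) : s ∈ {2, 6, 11}, s ≤ k}:
k:     0  1  2  3  4  5  6  7  8  9 10 11 12 13 14 15 16 17 18
g(k):  0  0  1  1  0  0  1  1  0  0  1  1  2  0  3  1  2  0  0
So g(18) = 0.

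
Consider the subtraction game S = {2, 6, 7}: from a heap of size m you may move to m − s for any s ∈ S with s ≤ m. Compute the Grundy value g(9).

Build the Grundy sequence with g(k) = mex{g(k−s) : s ∈ {2, 6, 7}, s ≤ k}:
k:     0  1  2  3  4  5  6  7  8  9
g(k):  0  0  1  1  0  0  1  1  2  0
So g(9) = 0.

0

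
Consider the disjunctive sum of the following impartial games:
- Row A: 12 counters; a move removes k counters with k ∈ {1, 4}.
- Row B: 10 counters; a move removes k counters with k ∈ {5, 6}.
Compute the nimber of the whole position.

2

Build the Grundy sequence for row A with g(k) = mex{g(k−s) : s ∈ {1, 4}, s ≤ k}:
k:     0  1  2  3  4  5  6  7  8  9 10 11 12
g(k):  0  1  0  1  2  0  1  0  1  2  0  1  0
So g(12) = 0.
Grundy values for row B (subtraction set {5, 6}):
g(0) = mex{} = 0
g(1) = mex{} = 0
g(2) = mex{} = 0
g(3) = mex{} = 0
g(4) = mex{} = 0
g(5) = mex{0} = 1
g(6) = mex{0} = 1
g(7) = mex{0} = 1
g(8) = mex{0} = 1
g(9) = mex{0} = 1
g(10) = mex{0,1} = 2
So g(10) = 2.
The value of a disjunctive sum is the nim-sum of the parts.
Combined value = 0 ⊕ 2 = 2.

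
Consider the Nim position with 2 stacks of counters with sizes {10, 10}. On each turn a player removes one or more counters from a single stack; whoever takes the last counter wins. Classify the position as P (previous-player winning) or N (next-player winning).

P-position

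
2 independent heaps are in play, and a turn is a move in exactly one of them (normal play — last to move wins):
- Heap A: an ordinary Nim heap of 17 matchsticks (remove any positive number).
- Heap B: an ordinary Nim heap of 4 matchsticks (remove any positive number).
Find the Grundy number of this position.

21

Heap A is a plain Nim heap of size 17, so its Grundy value is 17.
Heap B is a plain Nim heap of size 4, so its Grundy value is 4.
The value of a disjunctive sum is the nim-sum of the parts.
Combined value = 17 ⊕ 4 = 21.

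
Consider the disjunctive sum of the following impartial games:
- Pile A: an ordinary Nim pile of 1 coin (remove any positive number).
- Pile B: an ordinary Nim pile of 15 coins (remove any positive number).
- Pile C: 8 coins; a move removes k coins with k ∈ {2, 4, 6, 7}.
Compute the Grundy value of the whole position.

Pile A is a plain Nim pile of size 1, so its Grundy value is 1.
Pile B is a plain Nim pile of size 15, so its Grundy value is 15.
Build the Grundy sequence for pile C with g(k) = mex{g(k−s) : s ∈ {2, 4, 6, 7}, s ≤ k}:
k:     0  1  2  3  4  5  6  7  8
g(k):  0  0  1  1  2  2  3  3  4
So g(8) = 4.
By the Sprague-Grundy theorem, the Grundy value of a sum of independent games is the XOR of the component values.
Combined value = 1 ⊕ 15 ⊕ 4 = 10.

10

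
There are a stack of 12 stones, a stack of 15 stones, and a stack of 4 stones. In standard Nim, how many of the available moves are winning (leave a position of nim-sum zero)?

3

Compute the nim-sum pairwise:
12 XOR 15 = 3
3 XOR 4 = 7
The overall nim-sum is X = 7. A stack of size p has a winning move iff p XOR X < p (reduce it to p XOR X).
  12: 12 XOR 7 = 11 < 12 — winning move (to 11).
  15: 15 XOR 7 = 8 < 15 — winning move (to 8).
  4: 4 XOR 7 = 3 < 4 — winning move (to 3).
That gives 3 winning moves.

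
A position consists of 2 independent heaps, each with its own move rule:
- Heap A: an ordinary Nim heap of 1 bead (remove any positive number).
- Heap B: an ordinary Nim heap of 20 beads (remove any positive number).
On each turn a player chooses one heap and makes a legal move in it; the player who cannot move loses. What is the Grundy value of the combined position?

Heap A is a plain Nim heap of size 1, so its Grundy value is 1.
Heap B is a plain Nim heap of size 20, so its Grundy value is 20.
The value of a disjunctive sum is the nim-sum of the parts.
Combined value = 1 XOR 20 = 21.

21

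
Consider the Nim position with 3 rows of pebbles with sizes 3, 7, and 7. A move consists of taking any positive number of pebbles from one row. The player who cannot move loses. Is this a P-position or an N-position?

Compute the nim-sum pairwise:
3 XOR 7 = 4
4 XOR 7 = 3
The nim-sum is 3 ≠ 0, so this is an N-position: the player to move can win.

N-position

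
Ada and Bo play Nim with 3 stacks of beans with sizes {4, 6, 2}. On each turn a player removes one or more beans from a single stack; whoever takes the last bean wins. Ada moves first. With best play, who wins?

Compute the nim-sum pairwise:
4 ^ 6 = 2
2 ^ 2 = 0
The nim-sum is 0, so this is a P-position: the player to move is in a losing position under optimal play; Ada is about to move from it and so loses — Bo wins.

Bo wins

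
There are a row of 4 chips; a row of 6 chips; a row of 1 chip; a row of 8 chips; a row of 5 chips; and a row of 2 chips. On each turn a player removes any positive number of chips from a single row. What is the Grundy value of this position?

Nim-sum: 4 XOR 6 XOR 1 XOR 8 XOR 5 XOR 2 = 12.

12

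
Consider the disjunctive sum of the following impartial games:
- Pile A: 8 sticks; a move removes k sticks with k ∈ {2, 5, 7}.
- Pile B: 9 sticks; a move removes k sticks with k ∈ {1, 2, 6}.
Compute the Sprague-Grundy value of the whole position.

0

Build the Grundy sequence for pile A with g(k) = mex{g(k−s) : s ∈ {2, 5, 7}, s ≤ k}:
g(0) = mex{} = 0
g(1) = mex{} = 0
g(2) = mex{0} = 1
g(3) = mex{0} = 1
g(4) = mex{1} = 0
g(5) = mex{0,1} = 2
g(6) = mex{0} = 1
g(7) = mex{0,1,2} = 3
g(8) = mex{0,1} = 2
So g(8) = 2.
For pile B, compute g(0), g(1), … with moves {1, 2, 6}:
g(0) = mex{} = 0
g(1) = mex{0} = 1
g(2) = mex{0,1} = 2
g(3) = mex{1,2} = 0
g(4) = mex{0,2} = 1
g(5) = mex{0,1} = 2
g(6) = mex{0,1,2} = 3
g(7) = mex{1,2,3} = 0
g(8) = mex{0,2,3} = 1
g(9) = mex{0,1} = 2
So g(9) = 2.
By the Sprague-Grundy theorem, the Grundy value of a sum of independent games is the XOR of the component values.
Combined value = 2 ⊕ 2 = 0.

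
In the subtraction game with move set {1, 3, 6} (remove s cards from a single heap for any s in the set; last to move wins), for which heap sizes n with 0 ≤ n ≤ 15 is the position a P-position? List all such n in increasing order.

0, 2, 4, 9, 11, 13

Grundy values for subtraction set {1, 3, 6}:
k:     0  1  2  3  4  5  6  7  8  9 10 11 12 13 14 15
g(k):  0  1  0  1  0  1  2  3  2  0  1  0  1  0  1  2
The P-positions (g = 0) in 0..15 are 0, 2, 4, 9, 11, 13.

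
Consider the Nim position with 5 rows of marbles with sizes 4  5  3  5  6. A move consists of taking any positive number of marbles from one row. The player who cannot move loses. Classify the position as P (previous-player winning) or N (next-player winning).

Bitwise XOR of the heap sizes:
  100  (4)
  101  (5)
  011  (3)
  101  (5)
  110  (6)
  ---
  001  (1)
The nim-sum is 1 ≠ 0, so this is an N-position: the player to move can win.

N-position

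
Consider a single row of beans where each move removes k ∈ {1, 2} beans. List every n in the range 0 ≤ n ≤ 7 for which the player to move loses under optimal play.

0, 3, 6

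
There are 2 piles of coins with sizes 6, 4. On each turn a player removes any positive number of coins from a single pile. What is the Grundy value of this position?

Compute the nim-sum pairwise:
6 XOR 4 = 2

2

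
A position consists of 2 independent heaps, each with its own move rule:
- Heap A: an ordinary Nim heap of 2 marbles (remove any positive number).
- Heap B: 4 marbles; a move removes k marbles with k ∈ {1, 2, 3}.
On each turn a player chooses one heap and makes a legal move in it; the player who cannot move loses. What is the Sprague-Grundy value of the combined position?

Heap A is a plain Nim heap of size 2, so its Grundy value is 2.
Grundy values for heap B (subtraction set {1, 2, 3}):
k:     0  1  2  3  4
g(k):  0  1  2  3  0
So g(4) = 0.
By the Sprague-Grundy theorem, the Grundy value of a sum of independent games is the XOR of the component values.
Combined value = 2 XOR 0 = 2.

2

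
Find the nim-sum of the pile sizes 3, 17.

18

Compute the nim-sum pairwise:
3 ⊕ 17 = 18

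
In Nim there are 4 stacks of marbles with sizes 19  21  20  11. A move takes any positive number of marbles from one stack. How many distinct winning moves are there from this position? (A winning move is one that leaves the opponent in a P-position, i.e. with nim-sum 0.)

3

Bitwise XOR of the heap sizes:
  10011  (19)
  10101  (21)
  10100  (20)
  01011  (11)
  -----
  11001  (25)
The overall nim-sum is X = 25. A stack of size p has a winning move iff p XOR X < p (reduce it to p XOR X).
  19: 19 XOR 25 = 10 < 19 — winning move (to 10).
  21: 21 XOR 25 = 12 < 21 — winning move (to 12).
  20: 20 XOR 25 = 13 < 20 — winning move (to 13).
  11: 11 XOR 25 = 18 ≥ 11 — no move.
That gives 3 winning moves.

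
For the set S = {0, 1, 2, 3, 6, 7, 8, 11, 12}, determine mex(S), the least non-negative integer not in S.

4

The values 0, 1, 2, 3 are all present; 4 is the first non-negative integer missing from the set.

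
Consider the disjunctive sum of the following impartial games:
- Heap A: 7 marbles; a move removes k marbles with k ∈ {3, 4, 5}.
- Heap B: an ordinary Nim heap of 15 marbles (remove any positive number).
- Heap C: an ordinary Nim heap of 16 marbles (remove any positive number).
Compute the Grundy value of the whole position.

29

Build the Grundy sequence for heap A with g(k) = mex{g(k−s) : s ∈ {3, 4, 5}, s ≤ k}:
k:     0  1  2  3  4  5  6  7
g(k):  0  0  0  1  1  1  2  2
So g(7) = 2.
Heap B is a plain Nim heap of size 15, so its Grundy value is 15.
Heap C is a plain Nim heap of size 16, so its Grundy value is 16.
By the Sprague-Grundy theorem, the Grundy value of a sum of independent games is the XOR of the component values.
Combined value = 2 XOR 15 XOR 16 = 29.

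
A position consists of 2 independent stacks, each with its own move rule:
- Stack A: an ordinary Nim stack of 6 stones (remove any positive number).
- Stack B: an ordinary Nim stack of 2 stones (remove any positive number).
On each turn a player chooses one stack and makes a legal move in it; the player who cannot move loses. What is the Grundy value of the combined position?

Stack A is a plain Nim stack of size 6, so its Grundy value is 6.
Stack B is a plain Nim stack of size 2, so its Grundy value is 2.
By the Sprague-Grundy theorem, the Grundy value of a sum of independent games is the XOR of the component values.
Combined value = 6 ⊕ 2 = 4.

4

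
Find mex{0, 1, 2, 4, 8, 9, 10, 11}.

3

The values 0, 1, 2 are all present; 3 is the first non-negative integer missing from the set.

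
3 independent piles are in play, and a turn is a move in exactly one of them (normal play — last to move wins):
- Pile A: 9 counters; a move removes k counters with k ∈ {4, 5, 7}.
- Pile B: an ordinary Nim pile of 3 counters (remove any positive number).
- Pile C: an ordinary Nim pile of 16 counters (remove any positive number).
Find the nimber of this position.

Grundy values for pile A (subtraction set {4, 5, 7}):
k:     0  1  2  3  4  5  6  7  8  9
g(k):  0  0  0  0  1  1  1  1  2  2
So g(9) = 2.
Pile B is a plain Nim pile of size 3, so its Grundy value is 3.
Pile C is a plain Nim pile of size 16, so its Grundy value is 16.
The value of a disjunctive sum is the nim-sum of the parts.
Combined value = 2 XOR 3 XOR 16 = 17.

17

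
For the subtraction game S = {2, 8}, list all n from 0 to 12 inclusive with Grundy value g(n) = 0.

0, 1, 4, 5, 10, 11

Compute g(0), g(1), … for moves {2, 8}:
k:     0  1  2  3  4  5  6  7  8  9 10 11 12
g(k):  0  0  1  1  0  0  1  1  2  2  0  0  1
The P-positions (g = 0) in 0..12 are 0, 1, 4, 5, 10, 11.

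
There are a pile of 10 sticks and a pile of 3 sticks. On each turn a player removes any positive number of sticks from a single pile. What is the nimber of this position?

Compute the nim-sum pairwise:
10 ⊕ 3 = 9

9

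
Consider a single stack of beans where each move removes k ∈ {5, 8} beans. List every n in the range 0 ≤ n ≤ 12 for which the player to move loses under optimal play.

0, 1, 2, 3, 4

Grundy values for subtraction set {5, 8}:
k:     0  1  2  3  4  5  6  7  8  9 10 11 12
g(k):  0  0  0  0  0  1  1  1  1  1  2  2  2
The P-positions (g = 0) in 0..12 are 0, 1, 2, 3, 4.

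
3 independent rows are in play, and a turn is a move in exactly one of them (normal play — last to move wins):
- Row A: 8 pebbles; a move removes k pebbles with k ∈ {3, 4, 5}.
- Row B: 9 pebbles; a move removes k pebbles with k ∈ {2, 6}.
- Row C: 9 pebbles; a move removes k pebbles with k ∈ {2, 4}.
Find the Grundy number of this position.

1

Grundy values for row A (subtraction set {3, 4, 5}):
k:     0  1  2  3  4  5  6  7  8
g(k):  0  0  0  1  1  1  2  2  0
So g(8) = 0.
Grundy values for row B (subtraction set {2, 6}):
g(0) = mex{} = 0
g(1) = mex{} = 0
g(2) = mex{0} = 1
g(3) = mex{0} = 1
g(4) = mex{1} = 0
g(5) = mex{1} = 0
g(6) = mex{0} = 1
g(7) = mex{0} = 1
g(8) = mex{1} = 0
g(9) = mex{1} = 0
So g(9) = 0.
Build the Grundy sequence for row C with g(k) = mex{g(k−s) : s ∈ {2, 4}, s ≤ k}:
g(0) = mex{} = 0
g(1) = mex{} = 0
g(2) = mex{0} = 1
g(3) = mex{0} = 1
g(4) = mex{0,1} = 2
g(5) = mex{0,1} = 2
g(6) = mex{1,2} = 0
g(7) = mex{1,2} = 0
g(8) = mex{0,2} = 1
g(9) = mex{0,2} = 1
So g(9) = 1.
The value of a disjunctive sum is the nim-sum of the parts.
Combined value = 0 ⊕ 0 ⊕ 1 = 1.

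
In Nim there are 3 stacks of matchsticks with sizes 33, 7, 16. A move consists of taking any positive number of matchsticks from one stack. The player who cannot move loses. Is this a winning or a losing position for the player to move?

Write each in binary and XOR column by column:
  100001  (33)
  000111  (7)
  010000  (16)
  ------
  110110  (54)
The nim-sum is 54 ≠ 0, so this is an N-position: the player to move can win.

Winning position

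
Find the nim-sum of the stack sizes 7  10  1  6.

10

Compute the nim-sum pairwise:
7 ⊕ 10 = 13
13 ⊕ 1 = 12
12 ⊕ 6 = 10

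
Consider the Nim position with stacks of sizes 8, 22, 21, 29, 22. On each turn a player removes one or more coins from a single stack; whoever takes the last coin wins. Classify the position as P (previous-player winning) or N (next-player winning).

P-position

Nim-sum: 8 ⊕ 22 ⊕ 21 ⊕ 29 ⊕ 22 = 0.
The nim-sum is 0, so this is a P-position: the player to move is in a losing position under optimal play.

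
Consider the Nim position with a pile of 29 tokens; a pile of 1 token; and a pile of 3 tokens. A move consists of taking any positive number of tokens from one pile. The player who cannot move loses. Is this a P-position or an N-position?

Nim-sum: 29 XOR 1 XOR 3 = 31.
The nim-sum is 31 ≠ 0, so this is an N-position: the player to move can win.

N-position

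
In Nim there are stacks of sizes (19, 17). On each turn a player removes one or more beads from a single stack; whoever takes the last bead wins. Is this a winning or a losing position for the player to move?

Winning position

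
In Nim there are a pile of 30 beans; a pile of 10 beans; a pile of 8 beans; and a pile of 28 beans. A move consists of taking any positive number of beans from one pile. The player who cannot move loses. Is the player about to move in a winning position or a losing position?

Compute the nim-sum pairwise:
30 ⊕ 10 = 20
20 ⊕ 8 = 28
28 ⊕ 28 = 0
The nim-sum is 0, so this is a P-position: the player to move is in a losing position under optimal play.

Losing position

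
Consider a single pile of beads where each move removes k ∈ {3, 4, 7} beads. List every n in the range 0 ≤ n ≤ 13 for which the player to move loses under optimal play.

0, 1, 2, 10, 11, 12

Compute g(0), g(1), … for moves {3, 4, 7}:
g(0) = mex{} = 0
g(1) = mex{} = 0
g(2) = mex{} = 0
g(3) = mex{0} = 1
g(4) = mex{0} = 1
g(5) = mex{0} = 1
g(6) = mex{0,1} = 2
g(7) = mex{0,1} = 2
g(8) = mex{0,1} = 2
g(9) = mex{0,1,2} = 3
g(10) = mex{1,2} = 0
g(11) = mex{1,2} = 0
g(12) = mex{1,2,3} = 0
g(13) = mex{0,2,3} = 1
The P-positions (g = 0) in 0..13 are 0, 1, 2, 10, 11, 12.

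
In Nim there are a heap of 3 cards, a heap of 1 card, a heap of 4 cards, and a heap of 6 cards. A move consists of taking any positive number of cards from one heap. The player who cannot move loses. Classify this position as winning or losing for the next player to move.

Losing position

Nim-sum: 3 XOR 1 XOR 4 XOR 6 = 0.
The nim-sum is 0, so this is a P-position: the player to move is in a losing position under optimal play.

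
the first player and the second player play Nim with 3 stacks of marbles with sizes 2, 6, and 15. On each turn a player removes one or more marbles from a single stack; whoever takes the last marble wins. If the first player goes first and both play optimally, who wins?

the first player wins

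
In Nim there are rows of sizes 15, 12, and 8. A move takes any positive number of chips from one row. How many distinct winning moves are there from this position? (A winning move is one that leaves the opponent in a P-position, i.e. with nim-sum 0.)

3

Write each in binary and XOR column by column:
  1111  (15)
  1100  (12)
  1000  (8)
  ----
  1011  (11)
The overall nim-sum is X = 11. A row of size p has a winning move iff p XOR X < p (reduce it to p XOR X).
  15: 15 XOR 11 = 4 < 15 — winning move (to 4).
  12: 12 XOR 11 = 7 < 12 — winning move (to 7).
  8: 8 XOR 11 = 3 < 8 — winning move (to 3).
That gives 3 winning moves.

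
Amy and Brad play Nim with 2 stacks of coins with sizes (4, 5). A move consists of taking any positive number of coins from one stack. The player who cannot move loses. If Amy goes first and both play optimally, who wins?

Amy wins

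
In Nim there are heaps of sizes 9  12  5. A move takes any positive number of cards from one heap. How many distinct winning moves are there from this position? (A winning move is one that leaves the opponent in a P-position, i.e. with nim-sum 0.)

In binary:
  1001  (9)
  1100  (12)
  0101  (5)
  ----
  0000  (0)
The nim-sum is already 0, so every move leaves a nonzero nim-sum — there are no winning moves.

0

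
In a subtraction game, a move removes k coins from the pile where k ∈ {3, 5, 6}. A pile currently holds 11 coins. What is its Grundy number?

0

Build the Grundy sequence with g(k) = mex{g(k−s) : s ∈ {3, 5, 6}, s ≤ k}:
k:     0  1  2  3  4  5  6  7  8  9 10 11
g(k):  0  0  0  1  1  1  2  2  2  0  0  0
So g(11) = 0.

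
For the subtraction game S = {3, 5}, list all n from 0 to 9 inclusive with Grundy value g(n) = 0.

0, 1, 2, 8, 9

Grundy values for subtraction set {3, 5}:
g(0) = mex{} = 0
g(1) = mex{} = 0
g(2) = mex{} = 0
g(3) = mex{0} = 1
g(4) = mex{0} = 1
g(5) = mex{0} = 1
g(6) = mex{0,1} = 2
g(7) = mex{0,1} = 2
g(8) = mex{1} = 0
g(9) = mex{1,2} = 0
The P-positions (g = 0) in 0..9 are 0, 1, 2, 8, 9.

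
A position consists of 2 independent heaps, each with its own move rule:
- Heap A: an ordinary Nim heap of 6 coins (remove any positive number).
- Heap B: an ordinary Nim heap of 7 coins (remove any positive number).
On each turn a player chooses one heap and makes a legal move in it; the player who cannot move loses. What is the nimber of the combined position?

Heap A is a plain Nim heap of size 6, so its Grundy value is 6.
Heap B is a plain Nim heap of size 7, so its Grundy value is 7.
By the Sprague-Grundy theorem, the Grundy value of a sum of independent games is the XOR of the component values.
Combined value = 6 XOR 7 = 1.

1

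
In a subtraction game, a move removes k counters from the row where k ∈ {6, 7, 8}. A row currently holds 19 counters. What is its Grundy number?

Grundy values for subtraction set {6, 7, 8}:
k:     0  1  2  3  4  5  6  7  8  9 10 11 12 13 14 15 16 17 18 19
g(k):  0  0  0  0  0  0  1  1  1  1  1  1  2  2  0  0  0  0  0  0
So g(19) = 0.

0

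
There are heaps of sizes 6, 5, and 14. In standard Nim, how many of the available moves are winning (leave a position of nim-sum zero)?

1

Nim-sum: 6 ^ 5 ^ 14 = 13.
The overall nim-sum is X = 13. A heap of size p has a winning move iff p XOR X < p (reduce it to p XOR X).
  6: 6 XOR 13 = 11 ≥ 6 — no move.
  5: 5 XOR 13 = 8 ≥ 5 — no move.
  14: 14 XOR 13 = 3 < 14 — winning move (to 3).
That gives 1 winning move.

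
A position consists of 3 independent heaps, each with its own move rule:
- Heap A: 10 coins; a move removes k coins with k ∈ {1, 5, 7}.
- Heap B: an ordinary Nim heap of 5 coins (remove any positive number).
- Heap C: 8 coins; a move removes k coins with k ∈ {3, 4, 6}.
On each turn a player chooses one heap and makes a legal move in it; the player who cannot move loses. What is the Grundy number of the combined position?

7

For heap A, compute g(0), g(1), … with moves {1, 5, 7}:
g(0) = mex{} = 0
g(1) = mex{0} = 1
g(2) = mex{1} = 0
g(3) = mex{0} = 1
g(4) = mex{1} = 0
g(5) = mex{0} = 1
g(6) = mex{1} = 0
g(7) = mex{0} = 1
g(8) = mex{1} = 0
g(9) = mex{0} = 1
g(10) = mex{1} = 0
So g(10) = 0.
Heap B is a plain Nim heap of size 5, so its Grundy value is 5.
Grundy values for heap C (subtraction set {3, 4, 6}):
g(0) = mex{} = 0
g(1) = mex{} = 0
g(2) = mex{} = 0
g(3) = mex{0} = 1
g(4) = mex{0} = 1
g(5) = mex{0} = 1
g(6) = mex{0,1} = 2
g(7) = mex{0,1} = 2
g(8) = mex{0,1} = 2
So g(8) = 2.
The value of a disjunctive sum is the nim-sum of the parts.
Combined value = 0 XOR 5 XOR 2 = 7.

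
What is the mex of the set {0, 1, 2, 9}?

3

The values 0, 1, 2 are all present; 3 is the first non-negative integer missing from the set.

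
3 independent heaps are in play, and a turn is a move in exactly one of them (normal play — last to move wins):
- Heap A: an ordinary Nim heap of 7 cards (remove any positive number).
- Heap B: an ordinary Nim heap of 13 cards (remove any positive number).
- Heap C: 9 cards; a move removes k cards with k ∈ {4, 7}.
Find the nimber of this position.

8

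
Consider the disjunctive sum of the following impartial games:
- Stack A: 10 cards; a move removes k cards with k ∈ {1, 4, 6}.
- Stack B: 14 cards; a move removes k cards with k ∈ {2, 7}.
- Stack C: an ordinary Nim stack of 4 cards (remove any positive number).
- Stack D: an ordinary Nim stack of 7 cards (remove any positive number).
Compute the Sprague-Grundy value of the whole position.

3

Build the Grundy sequence for stack A with g(k) = mex{g(k−s) : s ∈ {1, 4, 6}, s ≤ k}:
g(0) = mex{} = 0
g(1) = mex{0} = 1
g(2) = mex{1} = 0
g(3) = mex{0} = 1
g(4) = mex{0,1} = 2
g(5) = mex{1,2} = 0
g(6) = mex{0} = 1
g(7) = mex{1} = 0
g(8) = mex{0,2} = 1
g(9) = mex{0,1} = 2
g(10) = mex{1,2} = 0
So g(10) = 0.
Build the Grundy sequence for stack B with g(k) = mex{g(k−s) : s ∈ {2, 7}, s ≤ k}:
k:     0  1  2  3  4  5  6  7  8  9 10 11 12 13 14
g(k):  0  0  1  1  0  0  1  1  2  0  0  1  1  0  0
So g(14) = 0.
Stack C is a plain Nim stack of size 4, so its Grundy value is 4.
Stack D is a plain Nim stack of size 7, so its Grundy value is 7.
By the Sprague-Grundy theorem, the Grundy value of a sum of independent games is the XOR of the component values.
Combined value = 0 ⊕ 0 ⊕ 4 ⊕ 7 = 3.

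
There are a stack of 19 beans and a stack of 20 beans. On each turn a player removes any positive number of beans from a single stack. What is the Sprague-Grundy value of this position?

7

Write each in binary and XOR column by column:
  10011  (19)
  10100  (20)
  -----
  00111  (7)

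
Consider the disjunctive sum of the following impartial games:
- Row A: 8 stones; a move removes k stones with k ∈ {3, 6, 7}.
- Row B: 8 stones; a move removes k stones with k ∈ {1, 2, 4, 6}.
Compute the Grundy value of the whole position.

2

For row A, compute g(0), g(1), … with moves {3, 6, 7}:
g(0) = mex{} = 0
g(1) = mex{} = 0
g(2) = mex{} = 0
g(3) = mex{0} = 1
g(4) = mex{0} = 1
g(5) = mex{0} = 1
g(6) = mex{0,1} = 2
g(7) = mex{0,1} = 2
g(8) = mex{0,1} = 2
So g(8) = 2.
For row B, compute g(0), g(1), … with moves {1, 2, 4, 6}:
k:     0  1  2  3  4  5  6  7  8
g(k):  0  1  2  0  1  2  3  4  0
So g(8) = 0.
The value of a disjunctive sum is the nim-sum of the parts.
Combined value = 2 ⊕ 0 = 2.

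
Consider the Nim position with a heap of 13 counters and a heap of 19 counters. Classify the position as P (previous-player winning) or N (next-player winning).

N-position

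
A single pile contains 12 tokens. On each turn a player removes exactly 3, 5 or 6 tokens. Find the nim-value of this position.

1

Grundy values for subtraction set {3, 5, 6}:
k:     0  1  2  3  4  5  6  7  8  9 10 11 12
g(k):  0  0  0  1  1  1  2  2  2  0  0  0  1
So g(12) = 1.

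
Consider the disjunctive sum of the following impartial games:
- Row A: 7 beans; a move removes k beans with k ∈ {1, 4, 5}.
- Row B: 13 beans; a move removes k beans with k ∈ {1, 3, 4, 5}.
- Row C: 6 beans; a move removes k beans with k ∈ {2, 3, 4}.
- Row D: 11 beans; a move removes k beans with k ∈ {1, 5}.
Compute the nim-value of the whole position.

1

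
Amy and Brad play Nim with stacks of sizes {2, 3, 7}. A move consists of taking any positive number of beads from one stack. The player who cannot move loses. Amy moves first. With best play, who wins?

Amy wins

Nim-sum: 2 XOR 3 XOR 7 = 6.
The nim-sum is 6 ≠ 0, so this is an N-position: the player to move can win; Amy has a winning move.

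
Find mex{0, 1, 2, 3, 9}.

The values 0, 1, 2, 3 are all present; 4 is the first non-negative integer missing from the set.

4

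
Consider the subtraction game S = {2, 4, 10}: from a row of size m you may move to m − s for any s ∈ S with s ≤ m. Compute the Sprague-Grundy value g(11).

2

Build the Grundy sequence with g(k) = mex{g(k−s) : s ∈ {2, 4, 10}, s ≤ k}:
g(0) = mex{} = 0
g(1) = mex{} = 0
g(2) = mex{0} = 1
g(3) = mex{0} = 1
g(4) = mex{0,1} = 2
g(5) = mex{0,1} = 2
g(6) = mex{1,2} = 0
g(7) = mex{1,2} = 0
g(8) = mex{0,2} = 1
g(9) = mex{0,2} = 1
g(10) = mex{0,1} = 2
g(11) = mex{0,1} = 2
So g(11) = 2.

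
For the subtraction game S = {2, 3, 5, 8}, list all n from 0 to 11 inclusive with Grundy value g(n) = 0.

0, 1, 7, 11

Build the Grundy sequence with g(k) = mex{g(k−s) : s ∈ {2, 3, 5, 8}, s ≤ k}:
k:     0  1  2  3  4  5  6  7  8  9 10 11
g(k):  0  0  1  1  2  2  3  0  4  1  3  0
The P-positions (g = 0) in 0..11 are 0, 1, 7, 11.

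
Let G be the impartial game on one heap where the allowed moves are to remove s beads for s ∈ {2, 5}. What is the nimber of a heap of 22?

Build the Grundy sequence with g(k) = mex{g(k−s) : s ∈ {2, 5}, s ≤ k}:
k:     0  1  2  3  4  5  6  7  8  9 10 11 12 13 14 15 16 17 18 19 20 21 22
g(k):  0  0  1  1  0  2  1  0  0  1  1  0  2  1  0  0  1  1  0  2  1  0  0
So g(22) = 0.

0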